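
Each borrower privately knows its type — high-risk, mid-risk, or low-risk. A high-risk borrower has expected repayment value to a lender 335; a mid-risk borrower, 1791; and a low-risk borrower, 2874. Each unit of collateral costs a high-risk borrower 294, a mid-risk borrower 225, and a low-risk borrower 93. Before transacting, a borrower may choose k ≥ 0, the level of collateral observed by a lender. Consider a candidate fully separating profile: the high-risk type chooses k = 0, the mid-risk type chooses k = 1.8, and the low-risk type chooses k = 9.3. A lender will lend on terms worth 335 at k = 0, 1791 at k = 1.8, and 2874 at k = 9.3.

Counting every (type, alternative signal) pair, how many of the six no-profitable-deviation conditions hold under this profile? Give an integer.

5

Mid-risk (own payoff 1791 − 225×1.8 = 1386): to k=0 gives 335 → no gain ✓; to k=9.3 gives 2874 − 225×9.3 = 781.5 → no gain ✓.
Low-risk (own payoff 2874 − 93×9.3 = 2009.1): to k=0 gives 335 → no gain ✓; to k=1.8 gives 1791 − 93×1.8 = 1623.6 → no gain ✓.
High-risk (own payoff 335): to k=1.8 gives 1791 − 294×1.8 = 1261.8 → profitable ✗; to k=9.3 gives 2874 − 294×9.3 = 139.8 → no gain ✓.
5 of the 6 constraints hold; not an equilibrium.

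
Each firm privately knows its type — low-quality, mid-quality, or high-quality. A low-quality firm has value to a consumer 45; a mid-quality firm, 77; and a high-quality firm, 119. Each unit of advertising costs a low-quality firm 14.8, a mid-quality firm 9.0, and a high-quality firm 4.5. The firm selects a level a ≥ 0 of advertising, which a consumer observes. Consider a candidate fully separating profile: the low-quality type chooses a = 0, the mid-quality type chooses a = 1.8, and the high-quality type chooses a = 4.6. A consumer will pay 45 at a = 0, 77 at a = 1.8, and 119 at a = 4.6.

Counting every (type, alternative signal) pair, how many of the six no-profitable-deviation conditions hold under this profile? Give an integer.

3

High-quality (own payoff 119 − 4.5×4.6 = 98.3): to a=0 gives 45 → no gain ✓; to a=1.8 gives 77 − 4.5×1.8 = 68.9 → no gain ✓.
Mid-quality (own payoff 77 − 9.0×1.8 = 60.8): to a=0 gives 45 → no gain ✓; to a=4.6 gives 119 − 9.0×4.6 = 77.6 → profitable ✗.
Low-quality (own payoff 45): to a=1.8 gives 77 − 14.8×1.8 = 50.36 → profitable ✗; to a=4.6 gives 119 − 14.8×4.6 = 50.92 → profitable ✗.
3 of the 6 constraints hold; not an equilibrium.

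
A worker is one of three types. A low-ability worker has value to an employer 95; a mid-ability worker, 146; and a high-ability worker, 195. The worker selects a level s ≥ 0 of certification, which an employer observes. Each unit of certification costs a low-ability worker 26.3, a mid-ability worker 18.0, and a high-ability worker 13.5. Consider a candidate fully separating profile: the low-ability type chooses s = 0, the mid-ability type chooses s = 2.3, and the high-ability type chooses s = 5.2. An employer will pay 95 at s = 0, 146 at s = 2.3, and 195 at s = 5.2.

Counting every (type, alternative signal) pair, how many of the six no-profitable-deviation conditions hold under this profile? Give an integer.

6

Mid-ability (own payoff 146 − 18.0×2.3 = 104.6): to s=0 gives 95 → no gain ✓; to s=5.2 gives 195 − 18.0×5.2 = 101.4 → no gain ✓.
High-ability (own payoff 195 − 13.5×5.2 = 124.8): to s=0 gives 95 → no gain ✓; to s=2.3 gives 146 − 13.5×2.3 = 114.95 → no gain ✓.
Low-ability (own payoff 95): to s=2.3 gives 146 − 26.3×2.3 = 85.51 → no gain ✓; to s=5.2 gives 195 − 26.3×5.2 = 58.24 → no gain ✓.
6 of the 6 constraints hold; this profile is a separating equilibrium.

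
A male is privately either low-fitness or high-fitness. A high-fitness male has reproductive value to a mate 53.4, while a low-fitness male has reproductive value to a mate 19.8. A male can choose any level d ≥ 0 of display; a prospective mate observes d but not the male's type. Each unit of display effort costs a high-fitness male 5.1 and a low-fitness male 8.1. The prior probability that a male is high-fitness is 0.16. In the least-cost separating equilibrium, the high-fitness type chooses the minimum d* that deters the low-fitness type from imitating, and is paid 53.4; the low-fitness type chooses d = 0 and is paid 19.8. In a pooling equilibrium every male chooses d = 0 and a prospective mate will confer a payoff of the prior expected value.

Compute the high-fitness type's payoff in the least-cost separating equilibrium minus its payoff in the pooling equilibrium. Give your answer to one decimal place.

Least-cost separating signal: d* solves 19.8 = 53.4 − 8.1·d*, so d* = (53.4 − 19.8)/8.1 ≈ 4.1481.
High-fitness type's separating payoff: 53.4 − 5.1 × d* = 53.4 − 5.1 × (53.4 − 19.8)/8.1 = 53.4 − 171.36/8.1 ≈ 32.244.
Pooling payoff: 0.16 × 53.4 + 0.84 × 19.8 = 25.176.
Difference: 32.244 − 25.176 = 7.068, i.e. 7.1 to one decimal place.
The high-fitness type prefers to separate.

7.1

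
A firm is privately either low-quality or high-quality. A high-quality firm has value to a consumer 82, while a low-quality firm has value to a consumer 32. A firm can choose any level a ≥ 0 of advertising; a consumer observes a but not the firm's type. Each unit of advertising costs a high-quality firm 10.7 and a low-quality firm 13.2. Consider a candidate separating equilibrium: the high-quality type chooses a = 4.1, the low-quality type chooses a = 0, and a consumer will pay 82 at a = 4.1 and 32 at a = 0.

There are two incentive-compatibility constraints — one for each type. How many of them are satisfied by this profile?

2

Low-quality type: stay at 0 → 32; mimic → 82 − 13.2 × 4.1 = 27.88. IC holds (32 ≥ 27.88).
High-quality type: signal → 82 − 10.7 × 4.1 = 38.13; deviate to 0 → 32. IC holds (38.13 ≥ 32).
2 of 2 constraints hold, so this is a separating equilibrium.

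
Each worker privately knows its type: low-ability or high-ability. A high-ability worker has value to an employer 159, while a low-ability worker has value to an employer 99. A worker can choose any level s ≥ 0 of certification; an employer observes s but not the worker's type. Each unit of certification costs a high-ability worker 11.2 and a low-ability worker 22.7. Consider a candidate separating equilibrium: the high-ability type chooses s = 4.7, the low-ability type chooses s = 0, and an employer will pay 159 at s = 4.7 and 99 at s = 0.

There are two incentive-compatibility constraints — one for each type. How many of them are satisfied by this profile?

High-ability type: signal → 159 − 11.2 × 4.7 = 106.36; deviate to 0 → 99. IC holds (106.36 ≥ 99).
Low-ability type: stay at 0 → 99; mimic → 159 − 22.7 × 4.7 = 52.31. IC holds (99 ≥ 52.31).
2 of 2 constraints hold, so this is a separating equilibrium.

2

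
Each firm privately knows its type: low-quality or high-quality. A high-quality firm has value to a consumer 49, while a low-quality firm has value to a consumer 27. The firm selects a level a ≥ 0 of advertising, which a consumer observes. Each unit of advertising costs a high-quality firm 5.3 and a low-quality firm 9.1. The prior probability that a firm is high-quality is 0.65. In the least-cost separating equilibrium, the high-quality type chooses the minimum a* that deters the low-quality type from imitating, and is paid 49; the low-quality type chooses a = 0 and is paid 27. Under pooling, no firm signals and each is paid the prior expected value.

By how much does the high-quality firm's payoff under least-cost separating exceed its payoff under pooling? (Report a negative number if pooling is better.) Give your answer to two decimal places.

-5.11

Least-cost separating signal: a* solves 27 = 49 − 9.1·a*, so a* = (49 − 27)/9.1 ≈ 2.4176.
High-quality type's separating payoff: 49 − 5.3 × a* = 49 − 5.3 × (49 − 27)/9.1 = 49 − 116.6/9.1 ≈ 36.1868.
Pooling payoff: 0.65 × 49 + 0.35 × 27 = 41.3.
Difference: 36.1868 − 41.3 = -5.1132, i.e. -5.11 to two decimal places.
The high-quality type would prefer the pooling outcome.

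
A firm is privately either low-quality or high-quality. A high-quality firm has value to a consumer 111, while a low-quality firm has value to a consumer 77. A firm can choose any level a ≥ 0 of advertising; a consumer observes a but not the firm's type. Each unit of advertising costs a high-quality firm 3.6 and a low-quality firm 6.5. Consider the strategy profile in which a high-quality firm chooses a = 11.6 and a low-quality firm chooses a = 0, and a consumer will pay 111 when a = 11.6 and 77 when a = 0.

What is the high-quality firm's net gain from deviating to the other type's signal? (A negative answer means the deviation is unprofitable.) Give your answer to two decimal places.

7.76

Playing a = 11.6 the high-quality firm receives 111 − 3.6 × 11.6 = 69.24.
Deviating to a = 0 yields 77 instead.
Gain from deviating: 77 − 69.24 = 7.76.
The gain is positive, so the high-quality type's incentive-compatibility constraint is violated — this profile is not a separating equilibrium.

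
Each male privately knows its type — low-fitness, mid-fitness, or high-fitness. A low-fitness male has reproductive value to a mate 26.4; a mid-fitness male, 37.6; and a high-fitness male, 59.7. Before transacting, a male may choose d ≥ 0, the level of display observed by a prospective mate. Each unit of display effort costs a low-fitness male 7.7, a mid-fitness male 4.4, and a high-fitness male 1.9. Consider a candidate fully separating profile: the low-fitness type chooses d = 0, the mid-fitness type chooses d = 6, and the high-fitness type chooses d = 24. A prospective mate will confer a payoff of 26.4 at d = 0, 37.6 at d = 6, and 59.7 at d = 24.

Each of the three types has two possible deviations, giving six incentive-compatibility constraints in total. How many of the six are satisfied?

High-fitness (own payoff 59.7 − 1.9×24 = 14.1): to d=0 gives 26.4 → profitable ✗; to d=6 gives 37.6 − 1.9×6 = 26.2 → profitable ✗.
Low-fitness (own payoff 26.4): to d=6 gives 37.6 − 7.7×6 = -8.6 → no gain ✓; to d=24 gives 59.7 − 7.7×24 = -125.1 → no gain ✓.
Mid-fitness (own payoff 37.6 − 4.4×6 = 11.2): to d=0 gives 26.4 → profitable ✗; to d=24 gives 59.7 − 4.4×24 = -45.9 → no gain ✓.
3 of the 6 constraints hold; not an equilibrium.

3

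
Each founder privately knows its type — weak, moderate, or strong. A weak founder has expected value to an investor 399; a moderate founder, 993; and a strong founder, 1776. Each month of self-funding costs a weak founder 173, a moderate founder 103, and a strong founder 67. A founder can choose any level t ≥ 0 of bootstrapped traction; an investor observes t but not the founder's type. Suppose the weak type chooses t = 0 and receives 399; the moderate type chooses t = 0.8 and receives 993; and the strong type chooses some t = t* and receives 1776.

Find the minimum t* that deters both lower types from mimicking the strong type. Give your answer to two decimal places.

8.40

Weak type (on-path payoff 399) won't mimic when 399 ≥ 1776 − 173·t*, i.e. t* ≥ 7.96.
Moderate type (on-path payoff 993 − 103×0.8 = 910.6) won't mimic when 910.6 ≥ 1776 − 103·t*, i.e. t* ≥ 8.40.
Both must hold, so t* = max(7.96, 8.40) = 8.40. The moderate type's constraint binds.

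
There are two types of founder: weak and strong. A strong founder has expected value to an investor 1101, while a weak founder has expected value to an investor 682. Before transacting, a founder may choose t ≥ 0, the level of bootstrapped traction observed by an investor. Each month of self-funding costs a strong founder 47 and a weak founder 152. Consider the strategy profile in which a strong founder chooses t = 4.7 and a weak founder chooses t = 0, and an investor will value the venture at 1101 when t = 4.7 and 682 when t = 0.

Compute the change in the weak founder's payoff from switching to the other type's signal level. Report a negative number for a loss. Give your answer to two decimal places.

-295.40

Playing t = 0 the weak founder receives 682.
Deviating to t = 4.7 brings payment 1101 at cost 152 × 4.7 = 714.4, netting 386.6.
Gain from deviating: 386.6 − 682 = -295.40.
The gain is negative, so the weak type's incentive-compatibility constraint is satisfied.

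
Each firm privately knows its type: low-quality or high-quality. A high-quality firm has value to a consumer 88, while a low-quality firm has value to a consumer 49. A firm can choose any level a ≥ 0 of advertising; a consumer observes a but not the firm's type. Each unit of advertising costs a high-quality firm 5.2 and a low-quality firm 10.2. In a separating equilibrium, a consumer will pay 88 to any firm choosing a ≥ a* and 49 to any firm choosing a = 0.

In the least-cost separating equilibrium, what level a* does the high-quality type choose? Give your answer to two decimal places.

3.82

A low-quality firm choosing a = 0 receives 49.
Imitating at a* instead would pay 88 at cost 10.2·a*, netting 88 − 10.2·a*.
Indifference: 49 = 88 − 10.2·a*, so a* = (88 − 49) / 10.2 ≈ 3.82.
At a* the low-quality type's incentive constraint just binds; the high-quality type strictly prefers a* since its per-unit cost is lower.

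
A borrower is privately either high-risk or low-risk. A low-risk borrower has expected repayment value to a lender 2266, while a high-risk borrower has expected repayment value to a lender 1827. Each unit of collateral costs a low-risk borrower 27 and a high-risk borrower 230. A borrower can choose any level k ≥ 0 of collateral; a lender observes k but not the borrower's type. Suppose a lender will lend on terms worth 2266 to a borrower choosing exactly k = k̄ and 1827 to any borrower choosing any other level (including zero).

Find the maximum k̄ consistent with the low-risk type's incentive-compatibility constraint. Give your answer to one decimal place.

16.3

Choosing k̄ yields the low-risk type 2266 − 27·k̄; choosing zero yields 1827.
The low-risk type is indifferent at 2266 − 27·k̄ = 1827, i.e. k̄ = (2266 − 1827) / 27 ≈ 16.3.
For any k̄ above 16.3 the low-risk type would rather pool at zero, so separation collapses.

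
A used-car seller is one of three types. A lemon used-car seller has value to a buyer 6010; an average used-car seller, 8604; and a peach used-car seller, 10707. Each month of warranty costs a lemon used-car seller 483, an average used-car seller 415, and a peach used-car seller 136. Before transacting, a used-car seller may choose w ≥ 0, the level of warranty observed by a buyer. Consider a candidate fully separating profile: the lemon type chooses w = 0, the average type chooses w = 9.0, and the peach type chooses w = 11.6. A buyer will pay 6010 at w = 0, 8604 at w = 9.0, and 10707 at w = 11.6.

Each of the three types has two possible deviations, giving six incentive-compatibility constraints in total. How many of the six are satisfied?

4

Average (own payoff 8604 − 415×9.0 = 4869): to w=0 gives 6010 → profitable ✗; to w=11.6 gives 10707 − 415×11.6 = 5893 → profitable ✗.
Lemon (own payoff 6010): to w=9.0 gives 8604 − 483×9.0 = 4257 → no gain ✓; to w=11.6 gives 10707 − 483×11.6 = 5104.2 → no gain ✓.
Peach (own payoff 10707 − 136×11.6 = 9129.4): to w=0 gives 6010 → no gain ✓; to w=9.0 gives 8604 − 136×9.0 = 7380 → no gain ✓.
4 of the 6 constraints hold; not an equilibrium.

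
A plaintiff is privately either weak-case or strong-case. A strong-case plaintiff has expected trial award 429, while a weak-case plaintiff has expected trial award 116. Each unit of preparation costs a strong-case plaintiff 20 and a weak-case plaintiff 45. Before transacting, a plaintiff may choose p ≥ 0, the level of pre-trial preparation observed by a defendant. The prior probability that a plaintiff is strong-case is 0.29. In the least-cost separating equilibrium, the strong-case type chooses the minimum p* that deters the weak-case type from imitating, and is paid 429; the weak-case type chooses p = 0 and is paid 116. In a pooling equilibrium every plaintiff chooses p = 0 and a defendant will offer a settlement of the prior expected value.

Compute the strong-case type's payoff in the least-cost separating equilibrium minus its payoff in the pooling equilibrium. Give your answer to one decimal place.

83.1

Least-cost separating signal: p* solves 116 = 429 − 45·p*, so p* = (429 − 116)/45 ≈ 6.9556.
Strong-case type's separating payoff: 429 − 20 × p* = 429 − 20 × (429 − 116)/45 = 429 − 6260/45 ≈ 289.889.
Pooling payoff: 0.29 × 429 + 0.71 × 116 = 206.77.
Difference: 289.889 − 206.77 = 83.119, i.e. 83.1 to one decimal place.
The strong-case type prefers to separate.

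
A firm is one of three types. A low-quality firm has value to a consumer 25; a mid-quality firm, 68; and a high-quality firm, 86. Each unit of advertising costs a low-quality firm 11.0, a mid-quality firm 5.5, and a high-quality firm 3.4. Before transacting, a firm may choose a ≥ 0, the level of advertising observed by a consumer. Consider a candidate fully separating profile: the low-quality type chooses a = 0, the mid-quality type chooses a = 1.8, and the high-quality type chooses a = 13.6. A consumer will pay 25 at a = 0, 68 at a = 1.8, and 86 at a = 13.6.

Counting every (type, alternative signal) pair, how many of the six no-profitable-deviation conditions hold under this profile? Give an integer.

Low-quality (own payoff 25): to a=1.8 gives 68 − 11.0×1.8 = 48.2 → profitable ✗; to a=13.6 gives 86 − 11.0×13.6 = -63.6 → no gain ✓.
High-quality (own payoff 86 − 3.4×13.6 = 39.76): to a=0 gives 25 → no gain ✓; to a=1.8 gives 68 − 3.4×1.8 = 61.88 → profitable ✗.
Mid-quality (own payoff 68 − 5.5×1.8 = 58.1): to a=0 gives 25 → no gain ✓; to a=13.6 gives 86 − 5.5×13.6 = 11.2 → no gain ✓.
4 of the 6 constraints hold; not an equilibrium.

4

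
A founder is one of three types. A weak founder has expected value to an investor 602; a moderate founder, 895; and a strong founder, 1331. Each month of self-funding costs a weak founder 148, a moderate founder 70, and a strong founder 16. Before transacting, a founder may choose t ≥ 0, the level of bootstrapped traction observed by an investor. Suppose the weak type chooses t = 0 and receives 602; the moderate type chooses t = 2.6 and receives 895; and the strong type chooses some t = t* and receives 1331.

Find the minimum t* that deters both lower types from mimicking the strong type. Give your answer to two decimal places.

Weak type (on-path payoff 602) won't mimic when 602 ≥ 1331 − 148·t*, i.e. t* ≥ 4.93.
Moderate type (on-path payoff 895 − 70×2.6 = 713) won't mimic when 713 ≥ 1331 − 70·t*, i.e. t* ≥ 8.83.
Both must hold, so t* = max(4.93, 8.83) = 8.83. The moderate type's constraint binds.

8.83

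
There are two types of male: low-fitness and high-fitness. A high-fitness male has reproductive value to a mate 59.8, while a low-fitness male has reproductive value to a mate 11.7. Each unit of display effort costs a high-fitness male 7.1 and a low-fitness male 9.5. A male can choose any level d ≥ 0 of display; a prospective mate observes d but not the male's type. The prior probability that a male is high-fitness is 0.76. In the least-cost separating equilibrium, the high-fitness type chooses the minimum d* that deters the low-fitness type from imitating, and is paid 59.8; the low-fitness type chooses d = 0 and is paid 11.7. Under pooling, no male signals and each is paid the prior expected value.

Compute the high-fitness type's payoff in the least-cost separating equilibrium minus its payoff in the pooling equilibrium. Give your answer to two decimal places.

Least-cost separating signal: d* solves 11.7 = 59.8 − 9.5·d*, so d* = (59.8 − 11.7)/9.5 ≈ 5.0632.
High-fitness type's separating payoff: 59.8 − 7.1 × d* = 59.8 − 7.1 × (59.8 − 11.7)/9.5 = 59.8 − 341.51/9.5 ≈ 23.8516.
Pooling payoff: 0.76 × 59.8 + 0.24 × 11.7 = 48.256.
Difference: 23.8516 − 48.256 = -24.4044, i.e. -24.40 to two decimal places.
The high-fitness type would prefer the pooling outcome.

-24.40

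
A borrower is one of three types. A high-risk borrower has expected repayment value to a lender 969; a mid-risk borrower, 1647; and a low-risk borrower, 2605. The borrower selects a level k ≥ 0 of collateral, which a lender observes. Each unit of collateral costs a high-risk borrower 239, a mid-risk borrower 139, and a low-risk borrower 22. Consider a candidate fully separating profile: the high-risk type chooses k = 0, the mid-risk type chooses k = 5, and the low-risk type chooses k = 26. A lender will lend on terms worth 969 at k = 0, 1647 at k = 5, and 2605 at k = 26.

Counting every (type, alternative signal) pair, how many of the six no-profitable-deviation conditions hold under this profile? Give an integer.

5

Low-risk (own payoff 2605 − 22×26 = 2033): to k=0 gives 969 → no gain ✓; to k=5 gives 1647 − 22×5 = 1537 → no gain ✓.
Mid-risk (own payoff 1647 − 139×5 = 952): to k=0 gives 969 → profitable ✗; to k=26 gives 2605 − 139×26 = -1009 → no gain ✓.
High-risk (own payoff 969): to k=5 gives 1647 − 239×5 = 452 → no gain ✓; to k=26 gives 2605 − 239×26 = -3609 → no gain ✓.
5 of the 6 constraints hold; not an equilibrium.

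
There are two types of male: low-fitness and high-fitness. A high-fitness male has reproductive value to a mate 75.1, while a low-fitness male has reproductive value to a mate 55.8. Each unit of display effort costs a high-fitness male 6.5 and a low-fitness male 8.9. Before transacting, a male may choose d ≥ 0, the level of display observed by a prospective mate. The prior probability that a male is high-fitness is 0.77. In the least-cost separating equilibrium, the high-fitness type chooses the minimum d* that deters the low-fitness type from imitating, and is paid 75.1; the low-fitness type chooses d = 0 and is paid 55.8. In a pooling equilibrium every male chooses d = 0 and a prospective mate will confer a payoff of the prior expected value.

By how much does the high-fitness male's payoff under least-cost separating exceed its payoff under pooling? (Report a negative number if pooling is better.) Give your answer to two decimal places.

-9.66

Least-cost separating signal: d* solves 55.8 = 75.1 − 8.9·d*, so d* = (75.1 − 55.8)/8.9 ≈ 2.1685.
High-fitness type's separating payoff: 75.1 − 6.5 × d* = 75.1 − 6.5 × (75.1 − 55.8)/8.9 = 75.1 − 125.45/8.9 ≈ 61.0045.
Pooling payoff: 0.77 × 75.1 + 0.23 × 55.8 = 70.661.
Difference: 61.0045 − 70.661 = -9.6565, i.e. -9.66 to two decimal places.
The high-fitness type would prefer the pooling outcome.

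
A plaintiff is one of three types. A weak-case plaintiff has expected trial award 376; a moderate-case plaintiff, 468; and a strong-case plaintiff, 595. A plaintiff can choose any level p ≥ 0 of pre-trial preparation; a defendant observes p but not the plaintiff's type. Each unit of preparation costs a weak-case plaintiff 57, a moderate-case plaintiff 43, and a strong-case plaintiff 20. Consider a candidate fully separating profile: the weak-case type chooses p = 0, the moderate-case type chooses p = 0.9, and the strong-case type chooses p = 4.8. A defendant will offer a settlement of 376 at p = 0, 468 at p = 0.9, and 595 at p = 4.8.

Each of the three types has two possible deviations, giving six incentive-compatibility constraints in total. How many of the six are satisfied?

Weak-case (own payoff 376): to p=0.9 gives 468 − 57×0.9 = 416.7 → profitable ✗; to p=4.8 gives 595 − 57×4.8 = 321.4 → no gain ✓.
Strong-case (own payoff 595 − 20×4.8 = 499): to p=0 gives 376 → no gain ✓; to p=0.9 gives 468 − 20×0.9 = 450 → no gain ✓.
Moderate-case (own payoff 468 − 43×0.9 = 429.3): to p=0 gives 376 → no gain ✓; to p=4.8 gives 595 − 43×4.8 = 388.6 → no gain ✓.
5 of the 6 constraints hold; not an equilibrium.

5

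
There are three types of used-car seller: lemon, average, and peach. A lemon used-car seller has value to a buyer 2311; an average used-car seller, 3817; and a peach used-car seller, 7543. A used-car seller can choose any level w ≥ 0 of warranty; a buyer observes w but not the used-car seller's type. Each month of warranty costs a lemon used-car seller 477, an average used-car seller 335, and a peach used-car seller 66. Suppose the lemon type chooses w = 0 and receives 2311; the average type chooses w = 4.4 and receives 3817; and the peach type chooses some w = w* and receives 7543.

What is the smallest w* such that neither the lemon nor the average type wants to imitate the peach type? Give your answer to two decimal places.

15.52

Lemon type (on-path payoff 2311) won't mimic when 2311 ≥ 7543 − 477·w*, i.e. w* ≥ 10.97.
Average type (on-path payoff 3817 − 335×4.4 = 2343) won't mimic when 2343 ≥ 7543 − 335·w*, i.e. w* ≥ 15.52.
Both must hold, so w* = max(10.97, 15.52) = 15.52. The average type's constraint binds.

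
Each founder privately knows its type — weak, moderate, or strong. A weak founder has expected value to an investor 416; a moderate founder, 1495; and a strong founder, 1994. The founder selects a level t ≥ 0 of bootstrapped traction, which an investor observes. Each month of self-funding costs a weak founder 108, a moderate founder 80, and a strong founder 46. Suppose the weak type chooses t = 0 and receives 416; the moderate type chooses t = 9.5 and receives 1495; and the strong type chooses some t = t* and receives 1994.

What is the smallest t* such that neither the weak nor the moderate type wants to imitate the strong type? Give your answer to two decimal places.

Moderate type (on-path payoff 1495 − 80×9.5 = 735) won't mimic when 735 ≥ 1994 − 80·t*, i.e. t* ≥ 15.74.
Weak type (on-path payoff 416) won't mimic when 416 ≥ 1994 − 108·t*, i.e. t* ≥ 14.61.
Both must hold, so t* = max(14.61, 15.74) = 15.74. The moderate type's constraint binds.

15.74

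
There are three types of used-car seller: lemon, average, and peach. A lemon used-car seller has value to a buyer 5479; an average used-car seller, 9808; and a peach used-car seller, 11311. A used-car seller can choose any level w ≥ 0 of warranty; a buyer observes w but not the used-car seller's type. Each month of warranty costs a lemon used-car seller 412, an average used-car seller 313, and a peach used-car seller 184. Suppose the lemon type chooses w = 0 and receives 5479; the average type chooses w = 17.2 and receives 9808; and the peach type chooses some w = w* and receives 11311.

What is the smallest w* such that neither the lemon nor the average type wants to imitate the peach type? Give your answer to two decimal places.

Lemon type (on-path payoff 5479) won't mimic when 5479 ≥ 11311 − 412·w*, i.e. w* ≥ 14.16.
Average type (on-path payoff 9808 − 313×17.2 = 4424.4) won't mimic when 4424.4 ≥ 11311 − 313·w*, i.e. w* ≥ 22.00.
Both must hold, so w* = max(14.16, 22.00) = 22.00. The average type's constraint binds.

22.00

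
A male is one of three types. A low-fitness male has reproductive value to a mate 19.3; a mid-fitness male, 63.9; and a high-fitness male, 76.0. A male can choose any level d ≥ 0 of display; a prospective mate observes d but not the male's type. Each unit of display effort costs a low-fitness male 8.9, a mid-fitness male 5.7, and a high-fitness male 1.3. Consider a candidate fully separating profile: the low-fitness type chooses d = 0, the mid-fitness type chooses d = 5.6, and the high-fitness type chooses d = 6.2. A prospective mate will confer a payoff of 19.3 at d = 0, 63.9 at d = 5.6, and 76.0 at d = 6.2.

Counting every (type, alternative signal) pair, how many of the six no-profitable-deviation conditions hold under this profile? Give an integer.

Low-fitness (own payoff 19.3): to d=5.6 gives 63.9 − 8.9×5.6 = 14.06 → no gain ✓; to d=6.2 gives 76.0 − 8.9×6.2 = 20.82 → profitable ✗.
Mid-fitness (own payoff 63.9 − 5.7×5.6 = 31.98): to d=0 gives 19.3 → no gain ✓; to d=6.2 gives 76.0 − 5.7×6.2 = 40.66 → profitable ✗.
High-fitness (own payoff 76.0 − 1.3×6.2 = 67.94): to d=0 gives 19.3 → no gain ✓; to d=5.6 gives 63.9 − 1.3×5.6 = 56.62 → no gain ✓.
4 of the 6 constraints hold; not an equilibrium.

4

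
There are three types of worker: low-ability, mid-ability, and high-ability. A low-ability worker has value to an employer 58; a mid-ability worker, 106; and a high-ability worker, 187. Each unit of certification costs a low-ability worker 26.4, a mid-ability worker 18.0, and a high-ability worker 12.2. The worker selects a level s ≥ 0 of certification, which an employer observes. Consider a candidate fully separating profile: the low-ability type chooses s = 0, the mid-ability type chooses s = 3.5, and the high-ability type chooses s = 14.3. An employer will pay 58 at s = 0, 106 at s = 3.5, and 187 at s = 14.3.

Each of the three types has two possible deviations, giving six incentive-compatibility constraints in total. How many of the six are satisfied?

High-ability (own payoff 187 − 12.2×14.3 = 12.54): to s=0 gives 58 → profitable ✗; to s=3.5 gives 106 − 12.2×3.5 = 63.3 → profitable ✗.
Low-ability (own payoff 58): to s=3.5 gives 106 − 26.4×3.5 = 13.6 → no gain ✓; to s=14.3 gives 187 − 26.4×14.3 = -190.52 → no gain ✓.
Mid-ability (own payoff 106 − 18.0×3.5 = 43): to s=0 gives 58 → profitable ✗; to s=14.3 gives 187 − 18.0×14.3 = -70.4 → no gain ✓.
3 of the 6 constraints hold; not an equilibrium.

3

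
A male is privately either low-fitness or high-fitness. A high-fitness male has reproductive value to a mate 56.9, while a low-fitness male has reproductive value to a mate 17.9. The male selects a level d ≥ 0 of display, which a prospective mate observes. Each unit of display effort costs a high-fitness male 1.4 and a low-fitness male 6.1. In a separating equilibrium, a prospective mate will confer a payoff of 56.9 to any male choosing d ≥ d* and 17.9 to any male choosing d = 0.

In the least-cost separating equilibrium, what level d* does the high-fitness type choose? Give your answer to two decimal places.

6.39

A low-fitness male choosing d = 0 receives 17.9.
Imitating at d* instead would pay 56.9 at cost 6.1·d*, netting 56.9 − 6.1·d*.
Indifference: 17.9 = 56.9 − 6.1·d*, so d* = (56.9 − 17.9) / 6.1 ≈ 6.39.
At d* the low-fitness type's incentive constraint just binds; the high-fitness type strictly prefers d* since its per-unit cost is lower.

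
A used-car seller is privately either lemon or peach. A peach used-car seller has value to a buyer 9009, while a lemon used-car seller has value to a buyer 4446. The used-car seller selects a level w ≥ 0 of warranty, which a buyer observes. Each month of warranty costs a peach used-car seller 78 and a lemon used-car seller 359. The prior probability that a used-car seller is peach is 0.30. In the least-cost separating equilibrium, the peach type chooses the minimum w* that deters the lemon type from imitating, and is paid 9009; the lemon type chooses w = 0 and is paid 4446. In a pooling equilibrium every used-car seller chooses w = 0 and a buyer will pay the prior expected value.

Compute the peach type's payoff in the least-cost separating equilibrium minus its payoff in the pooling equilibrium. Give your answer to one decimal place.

Least-cost separating signal: w* solves 4446 = 9009 − 359·w*, so w* = (9009 − 4446)/359 ≈ 12.7103.
Peach type's separating payoff: 9009 − 78 × w* = 9009 − 78 × (9009 − 4446)/359 = 9009 − 355914/359 ≈ 8017.596.
Pooling payoff: 0.30 × 9009 + 0.70 × 4446 = 5814.9.
Difference: 8017.596 − 5814.9 = 2202.696, i.e. 2202.7 to one decimal place.
The peach type prefers to separate.

2202.7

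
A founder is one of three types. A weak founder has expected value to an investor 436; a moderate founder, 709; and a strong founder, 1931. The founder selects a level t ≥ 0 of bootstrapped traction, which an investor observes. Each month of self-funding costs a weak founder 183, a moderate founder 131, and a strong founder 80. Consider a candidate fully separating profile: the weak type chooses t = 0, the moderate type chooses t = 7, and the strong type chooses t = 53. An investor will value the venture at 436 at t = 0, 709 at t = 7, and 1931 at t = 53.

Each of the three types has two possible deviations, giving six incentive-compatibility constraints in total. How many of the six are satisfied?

Weak (own payoff 436): to t=7 gives 709 − 183×7 = -572 → no gain ✓; to t=53 gives 1931 − 183×53 = -7768 → no gain ✓.
Moderate (own payoff 709 − 131×7 = -208): to t=0 gives 436 → profitable ✗; to t=53 gives 1931 − 131×53 = -5012 → no gain ✓.
Strong (own payoff 1931 − 80×53 = -2309): to t=0 gives 436 → profitable ✗; to t=7 gives 709 − 80×7 = 149 → profitable ✗.
3 of the 6 constraints hold; not an equilibrium.

3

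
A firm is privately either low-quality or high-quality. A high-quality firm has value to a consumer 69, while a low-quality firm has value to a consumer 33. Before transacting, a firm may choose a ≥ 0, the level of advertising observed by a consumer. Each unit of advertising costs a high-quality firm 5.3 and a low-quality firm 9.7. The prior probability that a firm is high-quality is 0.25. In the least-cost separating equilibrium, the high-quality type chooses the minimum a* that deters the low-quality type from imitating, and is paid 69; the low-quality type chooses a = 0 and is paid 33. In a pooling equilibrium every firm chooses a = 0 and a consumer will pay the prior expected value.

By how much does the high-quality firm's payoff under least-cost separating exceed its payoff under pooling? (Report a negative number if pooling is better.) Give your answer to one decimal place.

7.3

Least-cost separating signal: a* solves 33 = 69 − 9.7·a*, so a* = (69 − 33)/9.7 ≈ 3.7113.
High-quality type's separating payoff: 69 − 5.3 × a* = 69 − 5.3 × (69 − 33)/9.7 = 69 − 190.8/9.7 ≈ 49.330.
Pooling payoff: 0.25 × 69 + 0.75 × 33 = 42.
Difference: 49.330 − 42 = 7.33, i.e. 7.3 to one decimal place.
The high-quality type prefers to separate.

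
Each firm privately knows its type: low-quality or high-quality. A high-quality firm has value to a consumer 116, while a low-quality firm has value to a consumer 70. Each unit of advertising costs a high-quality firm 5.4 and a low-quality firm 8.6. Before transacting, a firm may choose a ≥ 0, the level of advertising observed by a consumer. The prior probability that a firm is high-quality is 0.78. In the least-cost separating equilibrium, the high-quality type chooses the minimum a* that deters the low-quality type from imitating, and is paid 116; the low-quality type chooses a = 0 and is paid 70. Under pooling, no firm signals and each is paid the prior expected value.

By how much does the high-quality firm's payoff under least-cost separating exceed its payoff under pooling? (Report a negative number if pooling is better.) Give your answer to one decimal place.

-18.8

Least-cost separating signal: a* solves 70 = 116 − 8.6·a*, so a* = (116 − 70)/8.6 ≈ 5.3488.
High-quality type's separating payoff: 116 − 5.4 × a* = 116 − 5.4 × (116 − 70)/8.6 = 116 − 248.4/8.6 ≈ 87.116.
Pooling payoff: 0.78 × 116 + 0.22 × 70 = 105.88.
Difference: 87.116 − 105.88 = -18.764, i.e. -18.8 to one decimal place.
The high-quality type would prefer the pooling outcome.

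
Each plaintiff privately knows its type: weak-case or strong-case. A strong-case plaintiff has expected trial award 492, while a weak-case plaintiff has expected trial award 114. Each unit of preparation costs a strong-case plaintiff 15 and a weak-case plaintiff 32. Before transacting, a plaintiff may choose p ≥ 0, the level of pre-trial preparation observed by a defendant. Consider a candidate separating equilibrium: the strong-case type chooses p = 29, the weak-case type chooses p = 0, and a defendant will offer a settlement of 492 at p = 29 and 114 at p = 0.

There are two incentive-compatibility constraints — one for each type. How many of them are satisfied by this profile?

1

Strong-case type: signal → 492 − 15 × 29 = 57; deviate to 0 → 114. IC fails (57 < 114).
Weak-case type: stay at 0 → 114; mimic → 492 − 32 × 29 = -436. IC holds (114 ≥ -436).
1 of 2 constraints hold, so this profile is not an equilibrium.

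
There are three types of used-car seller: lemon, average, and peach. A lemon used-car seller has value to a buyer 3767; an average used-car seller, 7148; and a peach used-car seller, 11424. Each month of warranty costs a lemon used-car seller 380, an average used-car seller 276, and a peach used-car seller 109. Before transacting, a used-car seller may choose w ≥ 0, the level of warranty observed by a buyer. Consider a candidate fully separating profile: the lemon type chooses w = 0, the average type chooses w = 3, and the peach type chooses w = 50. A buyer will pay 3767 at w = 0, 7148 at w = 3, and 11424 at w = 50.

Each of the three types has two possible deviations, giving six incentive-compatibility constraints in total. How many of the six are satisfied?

Lemon (own payoff 3767): to w=3 gives 7148 − 380×3 = 6008 → profitable ✗; to w=50 gives 11424 − 380×50 = -7576 → no gain ✓.
Average (own payoff 7148 − 276×3 = 6320): to w=0 gives 3767 → no gain ✓; to w=50 gives 11424 − 276×50 = -2376 → no gain ✓.
Peach (own payoff 11424 − 109×50 = 5974): to w=0 gives 3767 → no gain ✓; to w=3 gives 7148 − 109×3 = 6821 → profitable ✗.
4 of the 6 constraints hold; not an equilibrium.

4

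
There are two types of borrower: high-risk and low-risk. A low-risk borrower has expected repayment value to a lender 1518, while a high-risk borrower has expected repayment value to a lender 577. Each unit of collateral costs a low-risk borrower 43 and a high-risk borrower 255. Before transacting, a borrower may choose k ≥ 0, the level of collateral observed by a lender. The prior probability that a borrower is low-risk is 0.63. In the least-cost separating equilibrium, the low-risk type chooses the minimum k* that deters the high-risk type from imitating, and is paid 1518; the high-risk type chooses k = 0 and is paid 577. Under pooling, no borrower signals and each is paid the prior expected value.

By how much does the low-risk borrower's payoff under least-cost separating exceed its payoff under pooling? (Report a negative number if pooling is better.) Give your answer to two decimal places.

189.49

Least-cost separating signal: k* solves 577 = 1518 − 255·k*, so k* = (1518 − 577)/255 ≈ 3.6902.
Low-risk type's separating payoff: 1518 − 43 × k* = 1518 − 43 × (1518 − 577)/255 = 1518 − 40463/255 ≈ 1359.3216.
Pooling payoff: 0.63 × 1518 + 0.37 × 577 = 1169.83.
Difference: 1359.3216 − 1169.83 = 189.4916, i.e. 189.49 to two decimal places.
The low-risk type prefers to separate.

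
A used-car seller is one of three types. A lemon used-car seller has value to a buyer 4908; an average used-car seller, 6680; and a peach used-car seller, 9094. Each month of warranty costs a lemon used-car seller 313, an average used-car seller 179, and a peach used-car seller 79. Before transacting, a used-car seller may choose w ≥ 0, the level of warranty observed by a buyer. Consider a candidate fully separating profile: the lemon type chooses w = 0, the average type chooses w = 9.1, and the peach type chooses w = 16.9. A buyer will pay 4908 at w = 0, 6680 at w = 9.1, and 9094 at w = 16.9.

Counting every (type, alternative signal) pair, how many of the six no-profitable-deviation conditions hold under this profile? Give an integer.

Peach (own payoff 9094 − 79×16.9 = 7758.9): to w=0 gives 4908 → no gain ✓; to w=9.1 gives 6680 − 79×9.1 = 5961.1 → no gain ✓.
Lemon (own payoff 4908): to w=9.1 gives 6680 − 313×9.1 = 3831.7 → no gain ✓; to w=16.9 gives 9094 − 313×16.9 = 3804.3 → no gain ✓.
Average (own payoff 6680 − 179×9.1 = 5051.1): to w=0 gives 4908 → no gain ✓; to w=16.9 gives 9094 − 179×16.9 = 6068.9 → profitable ✗.
5 of the 6 constraints hold; not an equilibrium.

5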